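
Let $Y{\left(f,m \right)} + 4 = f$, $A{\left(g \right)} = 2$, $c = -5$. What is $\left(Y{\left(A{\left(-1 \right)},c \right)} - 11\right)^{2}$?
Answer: $169$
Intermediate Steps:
$Y{\left(f,m \right)} = -4 + f$
$\left(Y{\left(A{\left(-1 \right)},c \right)} - 11\right)^{2} = \left(\left(-4 + 2\right) - 11\right)^{2} = \left(-2 - 11\right)^{2} = \left(-13\right)^{2} = 169$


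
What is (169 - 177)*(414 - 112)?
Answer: -2416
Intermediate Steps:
(169 - 177)*(414 - 112) = -8*302 = -2416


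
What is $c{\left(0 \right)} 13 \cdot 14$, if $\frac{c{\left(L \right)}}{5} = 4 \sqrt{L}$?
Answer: $0$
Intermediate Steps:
$c{\left(L \right)} = 20 \sqrt{L}$ ($c{\left(L \right)} = 5 \cdot 4 \sqrt{L} = 20 \sqrt{L}$)
$c{\left(0 \right)} 13 \cdot 14 = 20 \sqrt{0} \cdot 13 \cdot 14 = 20 \cdot 0 \cdot 13 \cdot 14 = 0 \cdot 13 \cdot 14 = 0 \cdot 14 = 0$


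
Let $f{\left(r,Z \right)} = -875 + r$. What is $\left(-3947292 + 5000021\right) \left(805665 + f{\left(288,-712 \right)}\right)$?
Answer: $847528957862$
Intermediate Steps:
$\left(-3947292 + 5000021\right) \left(805665 + f{\left(288,-712 \right)}\right) = \left(-3947292 + 5000021\right) \left(805665 + \left(-875 + 288\right)\right) = 1052729 \left(805665 - 587\right) = 1052729 \cdot 805078 = 847528957862$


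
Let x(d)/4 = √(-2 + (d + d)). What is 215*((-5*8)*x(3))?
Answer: -68800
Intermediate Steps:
x(d) = 4*√(-2 + 2*d) (x(d) = 4*√(-2 + (d + d)) = 4*√(-2 + 2*d))
215*((-5*8)*x(3)) = 215*((-5*8)*(4*√(-2 + 2*3))) = 215*(-160*√(-2 + 6)) = 215*(-160*√4) = 215*(-160*2) = 215*(-40*8) = 215*(-320) = -68800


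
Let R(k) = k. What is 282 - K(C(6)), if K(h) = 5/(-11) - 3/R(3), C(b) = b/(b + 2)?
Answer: 3118/11 ≈ 283.45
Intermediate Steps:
C(b) = b/(2 + b)
K(h) = -16/11 (K(h) = 5/(-11) - 3/3 = 5*(-1/11) - 3*1/3 = -5/11 - 1 = -16/11)
282 - K(C(6)) = 282 - 1*(-16/11) = 282 + 16/11 = 3118/11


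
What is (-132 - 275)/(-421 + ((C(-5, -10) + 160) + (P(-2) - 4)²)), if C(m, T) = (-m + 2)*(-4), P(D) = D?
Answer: 37/23 ≈ 1.6087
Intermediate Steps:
C(m, T) = -8 + 4*m (C(m, T) = (2 - m)*(-4) = -8 + 4*m)
(-132 - 275)/(-421 + ((C(-5, -10) + 160) + (P(-2) - 4)²)) = (-132 - 275)/(-421 + (((-8 + 4*(-5)) + 160) + (-2 - 4)²)) = -407/(-421 + (((-8 - 20) + 160) + (-6)²)) = -407/(-421 + ((-28 + 160) + 36)) = -407/(-421 + (132 + 36)) = -407/(-421 + 168) = -407/(-253) = -407*(-1/253) = 37/23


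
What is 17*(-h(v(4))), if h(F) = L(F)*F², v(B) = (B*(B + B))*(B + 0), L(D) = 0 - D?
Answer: 35651584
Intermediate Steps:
L(D) = -D
v(B) = 2*B³ (v(B) = (B*(2*B))*B = (2*B²)*B = 2*B³)
h(F) = -F³ (h(F) = (-F)*F² = -F³)
17*(-h(v(4))) = 17*(-(-1)*(2*4³)³) = 17*(-(-1)*(2*64)³) = 17*(-(-1)*128³) = 17*(-(-1)*2097152) = 17*(-1*(-2097152)) = 17*2097152 = 35651584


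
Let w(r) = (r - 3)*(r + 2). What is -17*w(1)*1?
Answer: 102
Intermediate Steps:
w(r) = (-3 + r)*(2 + r)
-17*w(1)*1 = -17*(-6 + 1² - 1*1)*1 = -17*(-6 + 1 - 1)*1 = -17*(-6)*1 = 102*1 = 102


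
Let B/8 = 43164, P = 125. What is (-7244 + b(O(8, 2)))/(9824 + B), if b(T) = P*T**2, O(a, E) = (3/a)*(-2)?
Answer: -114779/5682176 ≈ -0.020200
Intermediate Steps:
O(a, E) = -6/a
B = 345312 (B = 8*43164 = 345312)
b(T) = 125*T**2
(-7244 + b(O(8, 2)))/(9824 + B) = (-7244 + 125*(-6/8)**2)/(9824 + 345312) = (-7244 + 125*(-6*1/8)**2)/355136 = (-7244 + 125*(-3/4)**2)*(1/355136) = (-7244 + 125*(9/16))*(1/355136) = (-7244 + 1125/16)*(1/355136) = -114779/16*1/355136 = -114779/5682176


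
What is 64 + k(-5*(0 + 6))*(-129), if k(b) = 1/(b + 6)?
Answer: 555/8 ≈ 69.375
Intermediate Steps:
k(b) = 1/(6 + b)
64 + k(-5*(0 + 6))*(-129) = 64 - 129/(6 - 5*(0 + 6)) = 64 - 129/(6 - 5*6) = 64 - 129/(6 - 30) = 64 - 129/(-24) = 64 - 1/24*(-129) = 64 + 43/8 = 555/8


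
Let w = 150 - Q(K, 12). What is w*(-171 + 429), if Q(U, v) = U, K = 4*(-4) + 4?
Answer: 41796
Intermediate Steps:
K = -12 (K = -16 + 4 = -12)
w = 162 (w = 150 - 1*(-12) = 150 + 12 = 162)
w*(-171 + 429) = 162*(-171 + 429) = 162*258 = 41796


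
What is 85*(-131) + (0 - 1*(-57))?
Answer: -11078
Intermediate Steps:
85*(-131) + (0 - 1*(-57)) = -11135 + (0 + 57) = -11135 + 57 = -11078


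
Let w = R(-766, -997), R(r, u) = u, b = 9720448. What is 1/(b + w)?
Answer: 1/9719451 ≈ 1.0289e-7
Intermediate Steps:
w = -997
1/(b + w) = 1/(9720448 - 997) = 1/9719451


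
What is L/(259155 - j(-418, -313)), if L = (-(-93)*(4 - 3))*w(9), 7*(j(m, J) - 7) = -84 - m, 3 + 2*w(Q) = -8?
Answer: -651/329764 ≈ -0.0019741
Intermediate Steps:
w(Q) = -11/2 (w(Q) = -3/2 + (1/2)*(-8) = -3/2 - 4 = -11/2)
j(m, J) = -5 - m/7 (j(m, J) = 7 + (-84 - m)/7 = 7 + (-12 - m/7) = -5 - m/7)
L = -1023/2 (L = -(-93)*(4 - 3)*(-11/2) = -(-93)*(-11/2) = -93*(-1)*(-11/2) = 93*(-11/2) = -1023/2 ≈ -511.50)
L/(259155 - j(-418, -313)) = -1023/(2*(259155 - (-5 - 1/7*(-418)))) = -1023/(2*(259155 - (-5 + 418/7))) = -1023/(2*(259155 - 1*383/7)) = -1023/(2*(259155 - 383/7)) = -1023/(2*1813702/7) = -1023/2*7/1813702 = -651/329764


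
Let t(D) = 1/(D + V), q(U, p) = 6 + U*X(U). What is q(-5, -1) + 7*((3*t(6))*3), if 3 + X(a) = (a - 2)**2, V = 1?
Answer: -215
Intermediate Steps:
X(a) = -3 + (-2 + a)**2 (X(a) = -3 + (a - 2)**2 = -3 + (-2 + a)**2)
q(U, p) = 6 + U*(-3 + (-2 + U)**2)
t(D) = 1/(1 + D) (t(D) = 1/(D + 1) = 1/(1 + D))
q(-5, -1) + 7*((3*t(6))*3) = (6 - 5*(-3 + (-2 - 5)**2)) + 7*((3/(1 + 6))*3) = (6 - 5*(-3 + (-7)**2)) + 7*((3/7)*3) = (6 - 5*(-3 + 49)) + 7*((3*(1/7))*3) = (6 - 5*46) + 7*((3/7)*3) = (6 - 230) + 7*(9/7) = -224 + 9 = -215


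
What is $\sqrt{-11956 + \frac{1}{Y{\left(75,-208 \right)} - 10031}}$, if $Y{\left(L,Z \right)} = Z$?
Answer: $\frac{i \sqrt{1253432628915}}{10239} \approx 109.34 i$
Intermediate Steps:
$\sqrt{-11956 + \frac{1}{Y{\left(75,-208 \right)} - 10031}} = \sqrt{-11956 + \frac{1}{-208 - 10031}} = \sqrt{-11956 + \frac{1}{-10239}} = \sqrt{-11956 - \frac{1}{10239}} = \sqrt{- \frac{122417485}{10239}} = \frac{i \sqrt{1253432628915}}{10239}$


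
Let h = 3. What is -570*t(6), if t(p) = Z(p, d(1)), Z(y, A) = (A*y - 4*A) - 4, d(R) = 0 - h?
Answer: 5700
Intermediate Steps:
d(R) = -3 (d(R) = 0 - 1*3 = 0 - 3 = -3)
Z(y, A) = -4 - 4*A + A*y (Z(y, A) = (-4*A + A*y) - 4 = -4 - 4*A + A*y)
t(p) = 8 - 3*p (t(p) = -4 - 4*(-3) - 3*p = -4 + 12 - 3*p = 8 - 3*p)
-570*t(6) = -570*(8 - 3*6) = -570*(8 - 18) = -570*(-10) = 5700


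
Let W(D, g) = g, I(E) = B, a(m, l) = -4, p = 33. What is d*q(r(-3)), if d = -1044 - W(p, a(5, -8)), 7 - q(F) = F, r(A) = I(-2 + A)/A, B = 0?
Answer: -7280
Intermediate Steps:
I(E) = 0
r(A) = 0 (r(A) = 0/A = 0)
q(F) = 7 - F
d = -1040 (d = -1044 - 1*(-4) = -1044 + 4 = -1040)
d*q(r(-3)) = -1040*(7 - 1*0) = -1040*(7 + 0) = -1040*7 = -7280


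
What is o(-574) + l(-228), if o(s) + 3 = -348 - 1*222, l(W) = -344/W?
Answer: -32575/57 ≈ -571.49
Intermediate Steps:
o(s) = -573 (o(s) = -3 + (-348 - 1*222) = -3 + (-348 - 222) = -3 - 570 = -573)
o(-574) + l(-228) = -573 - 344/(-228) = -573 - 344*(-1/228) = -573 + 86/57 = -32575/57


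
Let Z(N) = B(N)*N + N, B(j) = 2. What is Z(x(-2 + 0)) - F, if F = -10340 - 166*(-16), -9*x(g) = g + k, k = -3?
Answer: 23057/3 ≈ 7685.7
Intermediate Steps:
x(g) = ⅓ - g/9 (x(g) = -(g - 3)/9 = -(-3 + g)/9 = ⅓ - g/9)
Z(N) = 3*N (Z(N) = 2*N + N = 3*N)
F = -7684 (F = -10340 - 1*(-2656) = -10340 + 2656 = -7684)
Z(x(-2 + 0)) - F = 3*(⅓ - (-2 + 0)/9) - 1*(-7684) = 3*(⅓ - ⅑*(-2)) + 7684 = 3*(⅓ + 2/9) + 7684 = 3*(5/9) + 7684 = 5/3 + 7684 = 23057/3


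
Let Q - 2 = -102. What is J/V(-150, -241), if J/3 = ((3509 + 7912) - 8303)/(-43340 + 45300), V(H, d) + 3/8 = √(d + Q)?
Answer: -28062/5349085 - 74832*I*√341/5349085 ≈ -0.0052461 - 0.25834*I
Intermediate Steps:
Q = -100 (Q = 2 - 102 = -100)
V(H, d) = -3/8 + √(-100 + d) (V(H, d) = -3/8 + √(d - 100) = -3/8 + √(-100 + d))
J = 4677/980 (J = 3*(((3509 + 7912) - 8303)/(-43340 + 45300)) = 3*((11421 - 8303)/1960) = 3*(3118*(1/1960)) = 3*(1559/980) = 4677/980 ≈ 4.7724)
J/V(-150, -241) = 4677/(980*(-3/8 + √(-100 - 241))) = 4677/(980*(-3/8 + √(-341))) = 4677/(980*(-3/8 + I*√341))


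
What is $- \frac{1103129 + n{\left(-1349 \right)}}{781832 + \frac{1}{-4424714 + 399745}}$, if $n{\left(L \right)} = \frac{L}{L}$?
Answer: $- \frac{634294864710}{449549937601} \approx -1.411$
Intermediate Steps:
$n{\left(L \right)} = 1$
$- \frac{1103129 + n{\left(-1349 \right)}}{781832 + \frac{1}{-4424714 + 399745}} = - \frac{1103129 + 1}{781832 + \frac{1}{-4424714 + 399745}} = - \frac{1103130}{781832 + \frac{1}{-4024969}} = - \frac{1103130}{781832 - \frac{1}{4024969}} = - \frac{1103130}{\frac{3146849563207}{4024969}} = - \frac{1103130 \cdot 4024969}{3146849563207} = \left(-1\right) \frac{634294864710}{449549937601} = - \frac{634294864710}{449549937601}$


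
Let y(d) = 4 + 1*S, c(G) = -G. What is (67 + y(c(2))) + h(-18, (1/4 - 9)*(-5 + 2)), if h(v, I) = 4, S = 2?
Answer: 77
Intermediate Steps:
y(d) = 6 (y(d) = 4 + 1*2 = 4 + 2 = 6)
(67 + y(c(2))) + h(-18, (1/4 - 9)*(-5 + 2)) = (67 + 6) + 4 = 73 + 4 = 77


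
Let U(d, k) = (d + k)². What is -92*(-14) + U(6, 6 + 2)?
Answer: 1484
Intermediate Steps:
-92*(-14) + U(6, 6 + 2) = -92*(-14) + (6 + (6 + 2))² = 1288 + (6 + 8)² = 1288 + 14² = 1288 + 196 = 1484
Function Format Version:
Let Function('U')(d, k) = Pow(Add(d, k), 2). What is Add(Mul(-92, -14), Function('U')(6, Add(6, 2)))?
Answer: 1484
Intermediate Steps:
Add(Mul(-92, -14), Function('U')(6, Add(6, 2))) = Add(Mul(-92, -14), Pow(Add(6, Add(6, 2)), 2)) = Add(1288, Pow(Add(6, 8), 2)) = Add(1288, Pow(14, 2)) = Add(1288, 196) = 1484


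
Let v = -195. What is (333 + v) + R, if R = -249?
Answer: -111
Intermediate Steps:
(333 + v) + R = (333 - 195) - 249 = 138 - 249 = -111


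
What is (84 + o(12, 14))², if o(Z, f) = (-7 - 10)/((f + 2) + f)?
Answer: 6265009/900 ≈ 6961.1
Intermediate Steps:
o(Z, f) = -17/(2 + 2*f) (o(Z, f) = -17/((2 + f) + f) = -17/(2 + 2*f))
(84 + o(12, 14))² = (84 - 17/(2 + 2*14))² = (84 - 17/(2 + 28))² = (84 - 17/30)² = (2503/30)² = 6265009/900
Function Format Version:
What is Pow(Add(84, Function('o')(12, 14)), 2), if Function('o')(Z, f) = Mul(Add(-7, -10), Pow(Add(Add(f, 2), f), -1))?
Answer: Rational(6265009, 900) ≈ 6961.1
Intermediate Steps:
Function('o')(Z, f) = Mul(-17, Pow(Add(2, Mul(2, f)), -1)) (Function('o')(Z, f) = Mul(-17, Pow(Add(Add(2, f), f), -1)) = Mul(-17, Pow(Add(2, Mul(2, f)), -1)))
Pow(Add(84, Function('o')(12, 14)), 2) = Pow(Add(84, Mul(-17, Pow(Add(2, Mul(2, 14)), -1))), 2) = Pow(Add(84, Mul(-17, Pow(Add(2, 28), -1))), 2) = Pow(Add(84, Mul(-17, Pow(30, -1))), 2) = Pow(Add(84, Mul(-17, Rational(1, 30))), 2) = Pow(Add(84, Rational(-17, 30)), 2) = Pow(Rational(2503, 30), 2) = Rational(6265009, 900)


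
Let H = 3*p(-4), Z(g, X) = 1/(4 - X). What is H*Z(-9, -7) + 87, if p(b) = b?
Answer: 945/11 ≈ 85.909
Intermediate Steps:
H = -12 (H = 3*(-4) = -12)
H*Z(-9, -7) + 87 = -(-12)/(-4 - 7) + 87 = -(-12)/(-11) + 87 = -(-12)*(-1)/11 + 87 = -12*1/11 + 87 = -12/11 + 87 = 945/11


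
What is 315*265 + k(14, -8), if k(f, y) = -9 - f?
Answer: 83452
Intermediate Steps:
315*265 + k(14, -8) = 315*265 + (-9 - 1*14) = 83475 + (-9 - 14) = 83475 - 23 = 83452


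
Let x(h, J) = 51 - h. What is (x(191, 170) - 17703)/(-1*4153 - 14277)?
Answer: 17843/18430 ≈ 0.96815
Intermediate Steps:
(x(191, 170) - 17703)/(-1*4153 - 14277) = ((51 - 1*191) - 17703)/(-1*4153 - 14277) = ((51 - 191) - 17703)/(-4153 - 14277) = (-140 - 17703)/(-18430) = -17843*(-1/18430) = 17843/18430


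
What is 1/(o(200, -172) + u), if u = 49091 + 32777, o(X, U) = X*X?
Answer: 1/121868 ≈ 8.2056e-6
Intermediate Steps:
o(X, U) = X**2
u = 81868
1/(o(200, -172) + u) = 1/(200**2 + 81868) = 1/(40000 + 81868) = 1/121868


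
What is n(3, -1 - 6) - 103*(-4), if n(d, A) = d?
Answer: 415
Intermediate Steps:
n(3, -1 - 6) - 103*(-4) = 3 - 103*(-4) = 3 + 412 = 415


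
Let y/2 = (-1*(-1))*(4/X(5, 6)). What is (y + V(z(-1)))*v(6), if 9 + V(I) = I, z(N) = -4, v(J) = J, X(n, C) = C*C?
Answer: -230/3 ≈ -76.667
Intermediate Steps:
X(n, C) = C²
V(I) = -9 + I
y = 2/9 (y = 2*((-1*(-1))*(4/(6²))) = 2*(1*(4/36)) = 2*(1*(4*(1/36))) = 2*(1*(⅑)) = 2*(⅑) = 2/9 ≈ 0.22222)
(y + V(z(-1)))*v(6) = (2/9 + (-9 - 4))*6 = (2/9 - 13)*6 = -115/9*6 = -230/3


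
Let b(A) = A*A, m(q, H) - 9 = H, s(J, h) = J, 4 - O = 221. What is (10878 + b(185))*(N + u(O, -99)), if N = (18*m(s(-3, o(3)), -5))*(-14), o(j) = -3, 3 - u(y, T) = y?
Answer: -35541164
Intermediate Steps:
O = -217 (O = 4 - 1*221 = 4 - 221 = -217)
u(y, T) = 3 - y
m(q, H) = 9 + H
b(A) = A²
N = -1008 (N = (18*(9 - 5))*(-14) = (18*4)*(-14) = 72*(-14) = -1008)
(10878 + b(185))*(N + u(O, -99)) = (10878 + 185²)*(-1008 + (3 - 1*(-217))) = (10878 + 34225)*(-1008 + (3 + 217)) = 45103*(-1008 + 220) = 45103*(-788) = -35541164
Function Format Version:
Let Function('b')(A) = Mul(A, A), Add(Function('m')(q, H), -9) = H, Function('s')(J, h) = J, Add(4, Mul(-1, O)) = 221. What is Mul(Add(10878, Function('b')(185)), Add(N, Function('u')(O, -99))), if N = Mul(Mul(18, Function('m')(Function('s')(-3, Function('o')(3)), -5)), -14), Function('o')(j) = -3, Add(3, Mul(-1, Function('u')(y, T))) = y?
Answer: -35541164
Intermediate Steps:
O = -217 (O = Add(4, Mul(-1, 221)) = Add(4, -221) = -217)
Function('u')(y, T) = Add(3, Mul(-1, y))
Function('m')(q, H) = Add(9, H)
Function('b')(A) = Pow(A, 2)
N = -1008 (N = Mul(Mul(18, Add(9, -5)), -14) = Mul(Mul(18, 4), -14) = Mul(72, -14) = -1008)
Mul(Add(10878, Function('b')(185)), Add(N, Function('u')(O, -99))) = Mul(Add(10878, Pow(185, 2)), Add(-1008, Add(3, Mul(-1, -217)))) = Mul(Add(10878, 34225), Add(-1008, Add(3, 217))) = Mul(45103, Add(-1008, 220)) = Mul(45103, -788) = -35541164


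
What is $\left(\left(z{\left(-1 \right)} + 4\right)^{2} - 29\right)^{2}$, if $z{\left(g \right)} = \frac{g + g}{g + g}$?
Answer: $16$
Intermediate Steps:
$z{\left(g \right)} = 1$ ($z{\left(g \right)} = \frac{2 g}{2 g} = 2 g \frac{1}{2 g} = 1$)
$\left(\left(z{\left(-1 \right)} + 4\right)^{2} - 29\right)^{2} = \left(\left(1 + 4\right)^{2} - 29\right)^{2} = \left(5^{2} - 29\right)^{2} = \left(25 - 29\right)^{2} = \left(-4\right)^{2} = 16$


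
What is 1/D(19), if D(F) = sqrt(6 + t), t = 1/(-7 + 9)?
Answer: sqrt(26)/13 ≈ 0.39223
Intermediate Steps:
t = 1/2 ≈ 0.50000
D(F) = sqrt(26)/2 (D(F) = sqrt(6 + 1/2) = sqrt(13/2) = sqrt(26)/2)
1/D(19) = 1/(sqrt(26)/2) = sqrt(26)/13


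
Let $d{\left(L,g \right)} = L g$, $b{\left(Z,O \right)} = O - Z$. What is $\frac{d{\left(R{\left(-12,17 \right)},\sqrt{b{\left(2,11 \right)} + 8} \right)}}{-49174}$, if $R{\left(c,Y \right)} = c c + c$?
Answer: $- \frac{66 \sqrt{17}}{24587} \approx -0.011068$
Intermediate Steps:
$R{\left(c,Y \right)} = c + c^{2}$ ($R{\left(c,Y \right)} = c^{2} + c = c + c^{2}$)
$\frac{d{\left(R{\left(-12,17 \right)},\sqrt{b{\left(2,11 \right)} + 8} \right)}}{-49174} = \frac{- 12 \left(1 - 12\right) \sqrt{\left(11 - 2\right) + 8}}{-49174} = \left(-12\right) \left(-11\right) \sqrt{\left(11 - 2\right) + 8} \left(- \frac{1}{49174}\right) = 132 \sqrt{9 + 8} \left(- \frac{1}{49174}\right) = 132 \sqrt{17} \left(- \frac{1}{49174}\right) = - \frac{66 \sqrt{17}}{24587}$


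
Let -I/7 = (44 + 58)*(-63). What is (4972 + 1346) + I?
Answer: 51300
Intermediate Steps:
I = 44982 (I = -7*(44 + 58)*(-63) = -714*(-63) = -7*(-6426) = 44982)
(4972 + 1346) + I = (4972 + 1346) + 44982 = 6318 + 44982 = 51300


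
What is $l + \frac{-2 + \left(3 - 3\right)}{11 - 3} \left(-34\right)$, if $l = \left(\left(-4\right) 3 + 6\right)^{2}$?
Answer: $\frac{89}{2} \approx 44.5$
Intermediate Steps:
$l = 36$ ($l = \left(-12 + 6\right)^{2} = \left(-6\right)^{2} = 36$)
$l + \frac{-2 + \left(3 - 3\right)}{11 - 3} \left(-34\right) = 36 + \frac{-2 + \left(3 - 3\right)}{11 - 3} \left(-34\right) = 36 + \frac{-2 + 0}{8} \left(-34\right) = 36 + \left(-2\right) \frac{1}{8} \left(-34\right) = 36 - - \frac{17}{2} = 36 + \frac{17}{2} = \frac{89}{2}$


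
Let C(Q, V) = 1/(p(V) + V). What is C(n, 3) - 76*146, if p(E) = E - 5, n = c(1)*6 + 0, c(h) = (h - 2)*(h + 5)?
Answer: -11095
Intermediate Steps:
c(h) = (-2 + h)*(5 + h)
n = -36 (n = (-10 + 1**2 + 3*1)*6 + 0 = (-10 + 1 + 3)*6 + 0 = -6*6 + 0 = -36 + 0 = -36)
p(E) = -5 + E
C(Q, V) = 1/(-5 + 2*V) (C(Q, V) = 1/((-5 + V) + V) = 1/(-5 + 2*V))
C(n, 3) - 76*146 = 1/(-5 + 2*3) - 76*146 = 1/(-5 + 6) - 11096 = 1/1 - 11096 = 1 - 11096 = -11095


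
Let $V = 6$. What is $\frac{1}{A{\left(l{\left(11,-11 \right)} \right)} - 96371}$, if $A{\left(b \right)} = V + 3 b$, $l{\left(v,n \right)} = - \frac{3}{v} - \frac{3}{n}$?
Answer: $- \frac{1}{96365} \approx -1.0377 \cdot 10^{-5}$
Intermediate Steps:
$l{\left(v,n \right)} = - \frac{3}{n} - \frac{3}{v}$
$A{\left(b \right)} = 6 + 3 b$
$\frac{1}{A{\left(l{\left(11,-11 \right)} \right)} - 96371} = \frac{1}{\left(6 + 3 \left(- \frac{3}{-11} - \frac{3}{11}\right)\right) - 96371} = \frac{1}{\left(6 + 3 \left(\left(-3\right) \left(- \frac{1}{11}\right) - \frac{3}{11}\right)\right) - 96371} = \frac{1}{\left(6 + 3 \left(\frac{3}{11} - \frac{3}{11}\right)\right) - 96371} = \frac{1}{\left(6 + 3 \cdot 0\right) - 96371} = \frac{1}{\left(6 + 0\right) - 96371} = \frac{1}{6 - 96371} = \frac{1}{-96365} = - \frac{1}{96365}$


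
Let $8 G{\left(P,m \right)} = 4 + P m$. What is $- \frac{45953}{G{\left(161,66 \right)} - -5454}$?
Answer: $- \frac{183812}{27131} \approx -6.775$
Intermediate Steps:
$G{\left(P,m \right)} = \frac{1}{2} + \frac{P m}{8}$ ($G{\left(P,m \right)} = \frac{4 + P m}{8} = \frac{1}{2} + \frac{P m}{8}$)
$- \frac{45953}{G{\left(161,66 \right)} - -5454} = - \frac{45953}{\left(\frac{1}{2} + \frac{1}{8} \cdot 161 \cdot 66\right) - -5454} = - \frac{45953}{\left(\frac{1}{2} + \frac{5313}{4}\right) + 5454} = - \frac{45953}{\frac{5315}{4} + 5454} = - \frac{45953}{\frac{27131}{4}} = \left(-45953\right) \frac{4}{27131} = - \frac{183812}{27131}$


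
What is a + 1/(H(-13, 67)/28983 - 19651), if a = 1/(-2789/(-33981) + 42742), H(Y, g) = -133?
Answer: -22741740033507/827217899225228606 ≈ -2.7492e-5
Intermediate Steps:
a = 33981/1452418691 (a = 1/(-2789*(-1/33981) + 42742) = 1/(2789/33981 + 42742) = 1/(1452418691/33981) = 33981/1452418691 ≈ 2.3396e-5)
a + 1/(H(-13, 67)/28983 - 19651) = 33981/1452418691 + 1/(-133/28983 - 19651) = 33981/1452418691 + 1/(-569545066/28983) = 33981/1452418691 - 28983/569545066 = -22741740033507/827217899225228606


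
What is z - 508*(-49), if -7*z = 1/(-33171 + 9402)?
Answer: 4141605637/166383 ≈ 24892.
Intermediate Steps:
z = 1/166383 (z = -1/(7*(-33171 + 9402)) = -1/7/(-23769) = -1/7*(-1/23769) = 1/166383 ≈ 6.0102e-6)
z - 508*(-49) = 1/166383 - 508*(-49) = 1/166383 - 1*(-24892) = 1/166383 + 24892 = 4141605637/166383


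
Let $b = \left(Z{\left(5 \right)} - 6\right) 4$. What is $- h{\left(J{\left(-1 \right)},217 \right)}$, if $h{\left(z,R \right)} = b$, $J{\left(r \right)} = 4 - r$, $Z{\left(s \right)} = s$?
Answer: $4$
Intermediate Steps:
$b = -4$ ($b = \left(5 - 6\right) 4 = \left(-1\right) 4 = -4$)
$h{\left(z,R \right)} = -4$
$- h{\left(J{\left(-1 \right)},217 \right)} = \left(-1\right) \left(-4\right) = 4$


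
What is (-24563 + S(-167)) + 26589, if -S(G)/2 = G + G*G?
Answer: -53418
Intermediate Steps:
S(G) = -2*G - 2*G² (S(G) = -2*(G + G*G) = -2*(G + G²) = -2*G - 2*G²)
(-24563 + S(-167)) + 26589 = (-24563 - 2*(-167)*(1 - 167)) + 26589 = (-24563 - 2*(-167)*(-166)) + 26589 = (-24563 - 55444) + 26589 = -80007 + 26589 = -53418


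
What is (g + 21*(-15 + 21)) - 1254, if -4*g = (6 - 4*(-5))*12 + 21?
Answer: -4845/4 ≈ -1211.3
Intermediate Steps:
g = -333/4 (g = -((6 - 4*(-5))*12 + 21)/4 = -((6 + 20)*12 + 21)/4 = -(26*12 + 21)/4 = -(312 + 21)/4 = -1/4*333 = -333/4 ≈ -83.250)
(g + 21*(-15 + 21)) - 1254 = (-333/4 + 21*(-15 + 21)) - 1254 = (-333/4 + 21*6) - 1254 = (-333/4 + 126) - 1254 = 171/4 - 1254 = -4845/4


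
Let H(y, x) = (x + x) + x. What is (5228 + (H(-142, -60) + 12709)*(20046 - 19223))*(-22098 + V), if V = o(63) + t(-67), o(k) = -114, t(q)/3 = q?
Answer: -231225843735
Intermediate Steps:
t(q) = 3*q
H(y, x) = 3*x (H(y, x) = 2*x + x = 3*x)
V = -315 (V = -114 + 3*(-67) = -114 - 201 = -315)
(5228 + (H(-142, -60) + 12709)*(20046 - 19223))*(-22098 + V) = (5228 + (3*(-60) + 12709)*(20046 - 19223))*(-22098 - 315) = (5228 + (-180 + 12709)*823)*(-22413) = (5228 + 12529*823)*(-22413) = (5228 + 10311367)*(-22413) = 10316595*(-22413) = -231225843735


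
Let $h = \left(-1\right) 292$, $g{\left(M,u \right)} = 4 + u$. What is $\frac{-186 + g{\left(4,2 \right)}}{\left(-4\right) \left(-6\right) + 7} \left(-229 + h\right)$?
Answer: $\frac{93780}{31} \approx 3025.2$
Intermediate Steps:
$h = -292$
$\frac{-186 + g{\left(4,2 \right)}}{\left(-4\right) \left(-6\right) + 7} \left(-229 + h\right) = \frac{-186 + \left(4 + 2\right)}{\left(-4\right) \left(-6\right) + 7} \left(-229 - 292\right) = \frac{-186 + 6}{24 + 7} \left(-521\right) = - \frac{180}{31} \left(-521\right) = \left(-180\right) \frac{1}{31} \left(-521\right) = \left(- \frac{180}{31}\right) \left(-521\right) = \frac{93780}{31}$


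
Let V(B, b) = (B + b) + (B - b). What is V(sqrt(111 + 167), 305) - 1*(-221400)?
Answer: 221400 + 2*sqrt(278) ≈ 2.2143e+5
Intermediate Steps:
V(B, b) = 2*B
V(sqrt(111 + 167), 305) - 1*(-221400) = 2*sqrt(111 + 167) - 1*(-221400) = 2*sqrt(278) + 221400 = 221400 + 2*sqrt(278)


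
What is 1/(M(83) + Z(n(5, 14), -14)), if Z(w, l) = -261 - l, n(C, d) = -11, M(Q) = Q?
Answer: -1/164 ≈ -0.0060976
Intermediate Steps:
1/(M(83) + Z(n(5, 14), -14)) = 1/(83 + (-261 - 1*(-14))) = 1/(83 + (-261 + 14)) = 1/(83 - 247) = 1/(-164) = -1/164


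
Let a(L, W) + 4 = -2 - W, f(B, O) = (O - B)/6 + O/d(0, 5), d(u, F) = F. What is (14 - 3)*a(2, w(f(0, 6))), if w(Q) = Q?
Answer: -451/5 ≈ -90.200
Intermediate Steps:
f(B, O) = -B/6 + 11*O/30 (f(B, O) = (O - B)/6 + O/5 = (O - B)*(⅙) + O*(⅕) = (-B/6 + O/6) + O/5 = -B/6 + 11*O/30)
a(L, W) = -6 - W (a(L, W) = -4 + (-2 - W) = -6 - W)
(14 - 3)*a(2, w(f(0, 6))) = (14 - 3)*(-6 - (-⅙*0 + (11/30)*6)) = 11*(-6 - (0 + 11/5)) = 11*(-6 - 1*11/5) = 11*(-6 - 11/5) = 11*(-41/5) = -451/5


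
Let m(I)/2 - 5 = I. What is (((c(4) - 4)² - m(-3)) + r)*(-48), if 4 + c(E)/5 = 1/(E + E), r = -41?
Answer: -96267/4 ≈ -24067.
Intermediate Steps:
m(I) = 10 + 2*I
c(E) = -20 + 5/(2*E) (c(E) = -20 + 5/(E + E) = -20 + 5/((2*E)) = -20 + 5*(1/(2*E)) = -20 + 5/(2*E))
(((c(4) - 4)² - m(-3)) + r)*(-48) = ((((-20 + (5/2)/4) - 4)² - (10 + 2*(-3))) - 41)*(-48) = ((((-20 + (5/2)*(¼)) - 4)² - (10 - 6)) - 41)*(-48) = ((((-20 + 5/8) - 4)² - 1*4) - 41)*(-48) = (((-155/8 - 4)² - 4) - 41)*(-48) = (((-187/8)² - 4) - 41)*(-48) = ((34969/64 - 4) - 41)*(-48) = (34713/64 - 41)*(-48) = (32089/64)*(-48) = -96267/4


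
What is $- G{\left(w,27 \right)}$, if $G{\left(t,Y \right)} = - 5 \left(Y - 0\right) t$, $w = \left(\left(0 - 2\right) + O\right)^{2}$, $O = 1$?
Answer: $135$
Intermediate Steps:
$w = 1$ ($w = \left(\left(0 - 2\right) + 1\right)^{2} = \left(-2 + 1\right)^{2} = \left(-1\right)^{2} = 1$)
$G{\left(t,Y \right)} = - 5 Y t$ ($G{\left(t,Y \right)} = - 5 \left(Y + 0\right) t = - 5 Y t$)
$- G{\left(w,27 \right)} = - \left(-5\right) 27 \cdot 1 = \left(-1\right) \left(-135\right) = 135$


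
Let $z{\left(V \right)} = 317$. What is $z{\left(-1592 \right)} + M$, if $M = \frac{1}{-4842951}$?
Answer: $\frac{1535215466}{4842951} \approx 317.0$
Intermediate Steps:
$M = - \frac{1}{4842951} \approx -2.0649 \cdot 10^{-7}$
$z{\left(-1592 \right)} + M = 317 - \frac{1}{4842951} = \frac{1535215466}{4842951}$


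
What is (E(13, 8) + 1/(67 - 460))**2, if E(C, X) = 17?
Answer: 44622400/154449 ≈ 288.91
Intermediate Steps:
(E(13, 8) + 1/(67 - 460))**2 = (17 + 1/(67 - 460))**2 = (17 + 1/(-393))**2 = (17 - 1/393)**2 = (6680/393)**2 = 44622400/154449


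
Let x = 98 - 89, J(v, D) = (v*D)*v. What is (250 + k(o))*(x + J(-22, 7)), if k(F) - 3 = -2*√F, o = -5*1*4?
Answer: 859441 - 13588*I*√5 ≈ 8.5944e+5 - 30384.0*I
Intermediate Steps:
o = -20 (o = -5*4 = -20)
k(F) = 3 - 2*√F
J(v, D) = D*v² (J(v, D) = (D*v)*v = D*v²)
x = 9
(250 + k(o))*(x + J(-22, 7)) = (250 + (3 - 4*I*√5))*(9 + 7*(-22)²) = (250 + (3 - 4*I*√5))*(9 + 7*484) = (250 + (3 - 4*I*√5))*(9 + 3388) = (253 - 4*I*√5)*3397 = 859441 - 13588*I*√5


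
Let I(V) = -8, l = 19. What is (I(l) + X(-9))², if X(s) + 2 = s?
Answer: 361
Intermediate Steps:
X(s) = -2 + s
(I(l) + X(-9))² = (-8 + (-2 - 9))² = (-8 - 11)² = (-19)² = 361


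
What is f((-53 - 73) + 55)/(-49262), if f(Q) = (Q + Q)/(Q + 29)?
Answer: -71/1034502 ≈ -6.8632e-5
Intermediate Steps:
f(Q) = 2*Q/(29 + Q) (f(Q) = (2*Q)/(29 + Q) = 2*Q/(29 + Q))
f((-53 - 73) + 55)/(-49262) = (2*((-53 - 73) + 55)/(29 + ((-53 - 73) + 55)))/(-49262) = (2*(-126 + 55)/(29 + (-126 + 55)))*(-1/49262) = (2*(-71)/(29 - 71))*(-1/49262) = (2*(-71)/(-42))*(-1/49262) = (2*(-71)*(-1/42))*(-1/49262) = (71/21)*(-1/49262) = -71/1034502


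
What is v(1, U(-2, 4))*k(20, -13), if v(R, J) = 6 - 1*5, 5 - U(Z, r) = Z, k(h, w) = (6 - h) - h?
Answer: -34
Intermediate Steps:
k(h, w) = 6 - 2*h
U(Z, r) = 5 - Z
v(R, J) = 1 (v(R, J) = 6 - 5 = 1)
v(1, U(-2, 4))*k(20, -13) = 1*(6 - 2*20) = 1*(6 - 40) = 1*(-34) = -34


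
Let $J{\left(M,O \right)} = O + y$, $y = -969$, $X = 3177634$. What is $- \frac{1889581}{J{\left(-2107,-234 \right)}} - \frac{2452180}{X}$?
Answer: $\frac{3000723429407}{1911346851} \approx 1570.0$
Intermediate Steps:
$J{\left(M,O \right)} = -969 + O$ ($J{\left(M,O \right)} = O - 969 = -969 + O$)
$- \frac{1889581}{J{\left(-2107,-234 \right)}} - \frac{2452180}{X} = - \frac{1889581}{-969 - 234} - \frac{2452180}{3177634} = - \frac{1889581}{-1203} - \frac{1226090}{1588817} = \left(-1889581\right) \left(- \frac{1}{1203}\right) - \frac{1226090}{1588817} = \frac{1889581}{1203} - \frac{1226090}{1588817} = \frac{3000723429407}{1911346851}$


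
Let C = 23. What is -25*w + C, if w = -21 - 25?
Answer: 1173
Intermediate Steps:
w = -46
-25*w + C = -25*(-46) + 23 = 1150 + 23 = 1173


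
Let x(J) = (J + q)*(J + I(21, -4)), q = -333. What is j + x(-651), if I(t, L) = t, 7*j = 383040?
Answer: 674640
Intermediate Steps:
j = 54720 (j = (⅐)*383040 = 54720)
x(J) = (-333 + J)*(21 + J) (x(J) = (J - 333)*(J + 21) = (-333 + J)*(21 + J))
j + x(-651) = 54720 + (-6993 + (-651)² - 312*(-651)) = 54720 + (-6993 + 423801 + 203112) = 54720 + 619920 = 674640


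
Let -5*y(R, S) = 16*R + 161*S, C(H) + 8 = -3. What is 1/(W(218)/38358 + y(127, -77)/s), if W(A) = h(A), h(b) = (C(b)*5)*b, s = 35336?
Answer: -677709144/172081253 ≈ -3.9383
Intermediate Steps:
C(H) = -11 (C(H) = -8 - 3 = -11)
h(b) = -55*b (h(b) = (-11*5)*b = -55*b)
W(A) = -55*A
y(R, S) = -161*S/5 - 16*R/5 (y(R, S) = -(16*R + 161*S)/5 = -161*S/5 - 16*R/5)
1/(W(218)/38358 + y(127, -77)/s) = 1/(-55*218/38358 + (-161/5*(-77) - 16/5*127)/35336) = 1/(-11990*1/38358 + (12397/5 - 2032/5)*(1/35336)) = 1/(-5995/19179 + 2073*(1/35336)) = 1/(-5995/19179 + 2073/35336) = 1/(-172081253/677709144) = -677709144/172081253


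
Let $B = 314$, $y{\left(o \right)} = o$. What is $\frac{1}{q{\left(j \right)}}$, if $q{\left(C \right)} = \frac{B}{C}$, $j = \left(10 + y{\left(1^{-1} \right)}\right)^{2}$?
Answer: $\frac{121}{314} \approx 0.38535$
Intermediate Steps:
$j = 121$ ($j = \left(10 + 1^{-1}\right)^{2} = \left(10 + 1\right)^{2} = 11^{2} = 121$)
$q{\left(C \right)} = \frac{314}{C}$
$\frac{1}{q{\left(j \right)}} = \frac{1}{314 \cdot \frac{1}{121}} = \frac{1}{\frac{314}{121}} = \frac{121}{314}$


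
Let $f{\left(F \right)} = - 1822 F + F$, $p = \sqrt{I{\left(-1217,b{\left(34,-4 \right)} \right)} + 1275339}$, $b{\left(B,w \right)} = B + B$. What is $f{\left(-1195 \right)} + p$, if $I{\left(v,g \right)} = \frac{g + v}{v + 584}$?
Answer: $2176095 + \frac{4 \sqrt{3548715527}}{211} \approx 2.1772 \cdot 10^{6}$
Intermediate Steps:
$b{\left(B,w \right)} = 2 B$
$I{\left(v,g \right)} = \frac{g + v}{584 + v}$
$p = \frac{4 \sqrt{3548715527}}{211}$ ($p = \sqrt{\frac{2 \cdot 34 - 1217}{584 - 1217} + 1275339} = \sqrt{\frac{68 - 1217}{-633} + 1275339} = \sqrt{\left(- \frac{1}{633}\right) \left(-1149\right) + 1275339} = \sqrt{\frac{383}{211} + 1275339} = \sqrt{\frac{269096912}{211}} = \frac{4 \sqrt{3548715527}}{211} \approx 1129.3$)
$f{\left(F \right)} = - 1821 F$
$f{\left(-1195 \right)} + p = \left(-1821\right) \left(-1195\right) + \frac{4 \sqrt{3548715527}}{211} = 2176095 + \frac{4 \sqrt{3548715527}}{211}$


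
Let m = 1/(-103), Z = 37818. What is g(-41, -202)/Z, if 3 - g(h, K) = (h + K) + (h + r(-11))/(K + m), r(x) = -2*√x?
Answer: 5114299/786879126 - 103*I*√11/393439563 ≈ 0.0064995 - 8.6827e-7*I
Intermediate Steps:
m = -1/103 ≈ -0.0097087
g(h, K) = 3 - K - h - (h - 2*I*√11)/(-1/103 + K) (g(h, K) = 3 - ((h + K) + (h - 2*I*√11)/(K - 1/103)) = 3 - ((K + h) + (h - 2*I*√11)/(-1/103 + K)) = 3 - (K + h + (h - 2*I*√11)/(-1/103 + K)) = 3 + (-K - h - (h - 2*I*√11)/(-1/103 + K)) = 3 - K - h - (h - 2*I*√11)/(-1/103 + K))
g(-41, -202)/Z = ((-3 - 103*(-202)² - 102*(-41) + 310*(-202) - 103*(-202)*(-41) + 206*I*√11)/(-1 + 103*(-202)))/37818 = ((-3 - 103*40804 + 4182 - 62620 - 853046 + 206*I*√11)/(-1 - 20806))*(1/37818) = ((-3 - 4202812 + 4182 - 62620 - 853046 + 206*I*√11)/(-20807))*(1/37818) = -(-5114299 + 206*I*√11)/20807*(1/37818) = (5114299/20807 - 206*I*√11/20807)*(1/37818) = 5114299/786879126 - 103*I*√11/393439563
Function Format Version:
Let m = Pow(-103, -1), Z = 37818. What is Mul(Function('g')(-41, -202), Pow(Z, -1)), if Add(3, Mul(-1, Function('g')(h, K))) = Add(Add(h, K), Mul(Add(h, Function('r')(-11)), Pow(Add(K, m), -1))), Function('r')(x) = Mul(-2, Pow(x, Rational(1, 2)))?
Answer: Add(Rational(5114299, 786879126), Mul(Rational(-103, 393439563), I, Pow(11, Rational(1, 2)))) ≈ Add(0.0064995, Mul(-8.6827e-7, I))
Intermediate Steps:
m = Rational(-1, 103) ≈ -0.0097087
Function('g')(h, K) = Add(3, Mul(-1, K), Mul(-1, h), Mul(-1, Pow(Add(Rational(-1, 103), K), -1), Add(h, Mul(-2, I, Pow(11, Rational(1, 2)))))) (Function('g')(h, K) = Add(3, Mul(-1, Add(Add(h, K), Mul(Add(h, Mul(-2, Pow(-11, Rational(1, 2)))), Pow(Add(K, Rational(-1, 103)), -1))))) = Add(3, Mul(-1, Add(Add(K, h), Mul(Add(h, Mul(-2, Mul(I, Pow(11, Rational(1, 2))))), Pow(Add(Rational(-1, 103), K), -1))))) = Add(3, Mul(-1, Add(Add(K, h), Mul(Add(h, Mul(-2, I, Pow(11, Rational(1, 2)))), Pow(Add(Rational(-1, 103), K), -1))))) = Add(3, Mul(-1, Add(Add(K, h), Mul(Pow(Add(Rational(-1, 103), K), -1), Add(h, Mul(-2, I, Pow(11, Rational(1, 2)))))))) = Add(3, Mul(-1, Add(K, h, Mul(Pow(Add(Rational(-1, 103), K), -1), Add(h, Mul(-2, I, Pow(11, Rational(1, 2)))))))) = Add(3, Add(Mul(-1, K), Mul(-1, h), Mul(-1, Pow(Add(Rational(-1, 103), K), -1), Add(h, Mul(-2, I, Pow(11, Rational(1, 2))))))) = Add(3, Mul(-1, K), Mul(-1, h), Mul(-1, Pow(Add(Rational(-1, 103), K), -1), Add(h, Mul(-2, I, Pow(11, Rational(1, 2)))))))
Mul(Function('g')(-41, -202), Pow(Z, -1)) = Mul(Mul(Pow(Add(-1, Mul(103, -202)), -1), Add(-3, Mul(-103, Pow(-202, 2)), Mul(-102, -41), Mul(310, -202), Mul(-103, -202, -41), Mul(206, I, Pow(11, Rational(1, 2))))), Pow(37818, -1)) = Mul(Mul(Pow(Add(-1, -20806), -1), Add(-3, Mul(-103, 40804), 4182, -62620, -853046, Mul(206, I, Pow(11, Rational(1, 2))))), Rational(1, 37818)) = Mul(Mul(Pow(-20807, -1), Add(-3, -4202812, 4182, -62620, -853046, Mul(206, I, Pow(11, Rational(1, 2))))), Rational(1, 37818)) = Mul(Mul(Rational(-1, 20807), Add(-5114299, Mul(206, I, Pow(11, Rational(1, 2))))), Rational(1, 37818)) = Mul(Add(Rational(5114299, 20807), Mul(Rational(-206, 20807), I, Pow(11, Rational(1, 2)))), Rational(1, 37818)) = Add(Rational(5114299, 786879126), Mul(Rational(-103, 393439563), I, Pow(11, Rational(1, 2))))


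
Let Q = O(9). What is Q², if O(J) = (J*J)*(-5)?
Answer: 164025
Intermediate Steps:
O(J) = -5*J² (O(J) = J²*(-5) = -5*J²)
Q = -405 (Q = -5*9² = -5*81 = -405)
Q² = (-405)² = 164025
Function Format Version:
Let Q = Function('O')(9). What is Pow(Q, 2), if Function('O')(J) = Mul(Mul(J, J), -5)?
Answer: 164025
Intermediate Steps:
Function('O')(J) = Mul(-5, Pow(J, 2)) (Function('O')(J) = Mul(Pow(J, 2), -5) = Mul(-5, Pow(J, 2)))
Q = -405 (Q = Mul(-5, Pow(9, 2)) = Mul(-5, 81) = -405)
Pow(Q, 2) = Pow(-405, 2) = 164025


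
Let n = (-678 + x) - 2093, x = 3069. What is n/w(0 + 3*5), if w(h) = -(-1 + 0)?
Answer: 298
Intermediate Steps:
n = 298 (n = (-678 + 3069) - 2093 = 2391 - 2093 = 298)
w(h) = 1 (w(h) = -1*(-1) = 1)
n/w(0 + 3*5) = 298/1 = 298*1 = 298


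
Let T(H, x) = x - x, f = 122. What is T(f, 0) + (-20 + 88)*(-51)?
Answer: -3468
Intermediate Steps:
T(H, x) = 0
T(f, 0) + (-20 + 88)*(-51) = 0 + (-20 + 88)*(-51) = 0 + 68*(-51) = 0 - 3468 = -3468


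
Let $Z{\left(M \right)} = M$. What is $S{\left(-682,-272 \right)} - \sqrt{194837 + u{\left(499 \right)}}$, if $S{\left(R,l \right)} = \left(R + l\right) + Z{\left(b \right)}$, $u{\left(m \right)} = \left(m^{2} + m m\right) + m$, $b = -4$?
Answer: $-958 - \sqrt{693338} \approx -1790.7$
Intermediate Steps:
$u{\left(m \right)} = m + 2 m^{2}$ ($u{\left(m \right)} = \left(m^{2} + m^{2}\right) + m = 2 m^{2} + m = m + 2 m^{2}$)
$S{\left(R,l \right)} = -4 + R + l$ ($S{\left(R,l \right)} = \left(R + l\right) - 4 = -4 + R + l$)
$S{\left(-682,-272 \right)} - \sqrt{194837 + u{\left(499 \right)}} = \left(-4 - 682 - 272\right) - \sqrt{194837 + 499 \left(1 + 2 \cdot 499\right)} = -958 - \sqrt{194837 + 499 \left(1 + 998\right)} = -958 - \sqrt{194837 + 499 \cdot 999} = -958 - \sqrt{194837 + 498501} = -958 - \sqrt{693338}$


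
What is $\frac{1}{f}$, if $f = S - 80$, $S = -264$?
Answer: $- \frac{1}{344} \approx -0.002907$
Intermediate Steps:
$f = -344$ ($f = -264 - 80 = -344$)
$\frac{1}{f} = \frac{1}{-344} = - \frac{1}{344}$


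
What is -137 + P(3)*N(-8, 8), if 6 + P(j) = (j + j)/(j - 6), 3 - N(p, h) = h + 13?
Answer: 7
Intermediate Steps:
N(p, h) = -10 - h (N(p, h) = 3 - (h + 13) = 3 - (13 + h) = 3 + (-13 - h) = -10 - h)
P(j) = -6 + 2*j/(-6 + j) (P(j) = -6 + (j + j)/(j - 6) = -6 + (2*j)/(-6 + j) = -6 + 2*j/(-6 + j))
-137 + P(3)*N(-8, 8) = -137 + (4*(9 - 1*3)/(-6 + 3))*(-10 - 1*8) = -137 + (4*(9 - 3)/(-3))*(-10 - 8) = -137 + (4*(-1/3)*6)*(-18) = -137 - 8*(-18) = -137 + 144 = 7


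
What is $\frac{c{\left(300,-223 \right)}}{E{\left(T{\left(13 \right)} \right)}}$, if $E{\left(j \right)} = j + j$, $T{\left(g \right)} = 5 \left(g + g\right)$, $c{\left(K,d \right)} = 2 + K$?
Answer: $\frac{151}{130} \approx 1.1615$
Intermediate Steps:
$T{\left(g \right)} = 10 g$ ($T{\left(g \right)} = 5 \cdot 2 g = 10 g$)
$E{\left(j \right)} = 2 j$
$\frac{c{\left(300,-223 \right)}}{E{\left(T{\left(13 \right)} \right)}} = \frac{2 + 300}{2 \cdot 10 \cdot 13} = \frac{302}{2 \cdot 130} = \frac{302}{260} = 302 \cdot \frac{1}{260} = \frac{151}{130}$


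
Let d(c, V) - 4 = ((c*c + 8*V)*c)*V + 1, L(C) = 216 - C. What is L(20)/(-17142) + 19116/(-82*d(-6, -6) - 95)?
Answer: 160421174/299290749 ≈ 0.53600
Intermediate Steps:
d(c, V) = 5 + V*c*(c**2 + 8*V) (d(c, V) = 4 + (((c*c + 8*V)*c)*V + 1) = 4 + (((c**2 + 8*V)*c)*V + 1) = 4 + ((c*(c**2 + 8*V))*V + 1) = 4 + (V*c*(c**2 + 8*V) + 1) = 4 + (1 + V*c*(c**2 + 8*V)) = 5 + V*c*(c**2 + 8*V))
L(20)/(-17142) + 19116/(-82*d(-6, -6) - 95) = (216 - 1*20)/(-17142) + 19116/(-82*(5 - 6*(-6)**3 + 8*(-6)*(-6)**2) - 95) = (216 - 20)*(-1/17142) + 19116/(-82*(5 - 6*(-216) + 8*(-6)*36) - 95) = 196*(-1/17142) + 19116/(-82*(5 + 1296 - 1728) - 95) = -98/8571 + 19116/(-82*(-427) - 95) = -98/8571 + 19116/(35014 - 95) = -98/8571 + 19116/34919 = 160421174/299290749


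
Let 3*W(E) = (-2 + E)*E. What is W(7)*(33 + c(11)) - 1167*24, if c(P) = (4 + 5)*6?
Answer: -26993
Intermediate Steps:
c(P) = 54 (c(P) = 9*6 = 54)
W(E) = E*(-2 + E)/3 (W(E) = ((-2 + E)*E)/3 = (E*(-2 + E))/3 = E*(-2 + E)/3)
W(7)*(33 + c(11)) - 1167*24 = ((1/3)*7*(-2 + 7))*(33 + 54) - 1167*24 = ((1/3)*7*5)*87 - 28008 = (35/3)*87 - 28008 = 1015 - 28008 = -26993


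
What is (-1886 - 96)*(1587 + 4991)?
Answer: -13037596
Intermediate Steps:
(-1886 - 96)*(1587 + 4991) = -1982*6578 = -13037596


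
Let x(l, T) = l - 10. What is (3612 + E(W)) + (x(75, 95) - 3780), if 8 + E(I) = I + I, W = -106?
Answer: -323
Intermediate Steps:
x(l, T) = -10 + l
E(I) = -8 + 2*I (E(I) = -8 + (I + I) = -8 + 2*I)
(3612 + E(W)) + (x(75, 95) - 3780) = (3612 + (-8 + 2*(-106))) + ((-10 + 75) - 3780) = (3612 + (-8 - 212)) + (65 - 3780) = (3612 - 220) - 3715 = 3392 - 3715 = -323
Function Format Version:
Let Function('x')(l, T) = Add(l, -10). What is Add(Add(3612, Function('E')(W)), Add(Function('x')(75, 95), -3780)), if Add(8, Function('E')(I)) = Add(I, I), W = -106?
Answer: -323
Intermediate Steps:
Function('x')(l, T) = Add(-10, l)
Function('E')(I) = Add(-8, Mul(2, I)) (Function('E')(I) = Add(-8, Add(I, I)) = Add(-8, Mul(2, I)))
Add(Add(3612, Function('E')(W)), Add(Function('x')(75, 95), -3780)) = Add(Add(3612, Add(-8, Mul(2, -106))), Add(Add(-10, 75), -3780)) = Add(Add(3612, Add(-8, -212)), Add(65, -3780)) = Add(Add(3612, -220), -3715) = Add(3392, -3715) = -323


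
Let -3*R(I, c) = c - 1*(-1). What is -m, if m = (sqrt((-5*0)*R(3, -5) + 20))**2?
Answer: -20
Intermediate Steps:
R(I, c) = -1/3 - c/3 (R(I, c) = -(c - 1*(-1))/3 = -(c + 1)/3 = -(1 + c)/3 = -1/3 - c/3)
m = 20 (m = (sqrt((-5*0)*(-1/3 - 1/3*(-5)) + 20))**2 = (sqrt(0*(-1/3 + 5/3) + 20))**2 = (sqrt(0*(4/3) + 20))**2 = (sqrt(0 + 20))**2 = (sqrt(20))**2 = (2*sqrt(5))**2 = 20)
-m = -1*20 = -20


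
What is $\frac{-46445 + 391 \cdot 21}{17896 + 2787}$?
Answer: $- \frac{38234}{20683} \approx -1.8486$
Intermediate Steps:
$\frac{-46445 + 391 \cdot 21}{17896 + 2787} = \frac{-46445 + 8211}{20683} = \left(-38234\right) \frac{1}{20683} = - \frac{38234}{20683}$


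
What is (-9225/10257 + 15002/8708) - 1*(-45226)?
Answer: 673261237045/14886326 ≈ 45227.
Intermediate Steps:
(-9225/10257 + 15002/8708) - 1*(-45226) = (-9225*1/10257 + 15002*(1/8708)) + 45226 = (-3075/3419 + 7501/4354) + 45226 = 12257369/14886326 + 45226 = 673261237045/14886326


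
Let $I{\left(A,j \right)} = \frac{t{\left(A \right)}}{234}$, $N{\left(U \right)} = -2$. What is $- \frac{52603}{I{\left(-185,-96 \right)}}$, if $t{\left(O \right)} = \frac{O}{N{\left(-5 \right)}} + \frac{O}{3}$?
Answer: $- \frac{73854612}{185} \approx -3.9921 \cdot 10^{5}$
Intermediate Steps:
$t{\left(O \right)} = - \frac{O}{6}$ ($t{\left(O \right)} = \frac{O}{-2} + \frac{O}{3} = O \left(- \frac{1}{2}\right) + O \frac{1}{3} = - \frac{O}{2} + \frac{O}{3} = - \frac{O}{6}$)
$I{\left(A,j \right)} = - \frac{A}{1404}$ ($I{\left(A,j \right)} = \frac{\left(- \frac{1}{6}\right) A}{234} = - \frac{A}{6} \cdot \frac{1}{234} = - \frac{A}{1404}$)
$- \frac{52603}{I{\left(-185,-96 \right)}} = - \frac{52603}{\left(- \frac{1}{1404}\right) \left(-185\right)} = - \frac{52603}{\frac{185}{1404}} = \left(-52603\right) \frac{1404}{185} = - \frac{73854612}{185}$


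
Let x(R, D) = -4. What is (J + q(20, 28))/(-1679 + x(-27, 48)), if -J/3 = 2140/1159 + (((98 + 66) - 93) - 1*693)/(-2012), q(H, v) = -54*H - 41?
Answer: 1314574301/1962300582 ≈ 0.66992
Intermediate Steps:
q(H, v) = -41 - 54*H
J = -7539867/1165954 (J = -3*(2140/1159 + (((98 + 66) - 93) - 1*693)/(-2012)) = -3*(2140*(1/1159) + ((164 - 93) - 693)*(-1/2012)) = -3*(2140/1159 + (71 - 693)*(-1/2012)) = -3*(2140/1159 - 622*(-1/2012)) = -3*(2140/1159 + 311/1006) = -3*2513289/1165954 = -7539867/1165954 ≈ -6.4667)
(J + q(20, 28))/(-1679 + x(-27, 48)) = (-7539867/1165954 + (-41 - 54*20))/(-1679 - 4) = (-7539867/1165954 + (-41 - 1080))/(-1683) = (-7539867/1165954 - 1121)*(-1/1683) = -1314574301/1165954*(-1/1683) = 1314574301/1962300582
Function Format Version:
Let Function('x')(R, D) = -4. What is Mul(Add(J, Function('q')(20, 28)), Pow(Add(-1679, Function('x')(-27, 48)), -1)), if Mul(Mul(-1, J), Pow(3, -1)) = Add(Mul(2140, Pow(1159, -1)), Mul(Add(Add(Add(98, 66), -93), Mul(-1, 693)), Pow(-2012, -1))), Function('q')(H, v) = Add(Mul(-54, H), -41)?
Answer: Rational(1314574301, 1962300582) ≈ 0.66992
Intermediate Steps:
Function('q')(H, v) = Add(-41, Mul(-54, H))
J = Rational(-7539867, 1165954) (J = Mul(-3, Add(Mul(2140, Pow(1159, -1)), Mul(Add(Add(Add(98, 66), -93), Mul(-1, 693)), Pow(-2012, -1)))) = Mul(-3, Add(Mul(2140, Rational(1, 1159)), Mul(Add(Add(164, -93), -693), Rational(-1, 2012)))) = Mul(-3, Add(Rational(2140, 1159), Mul(Add(71, -693), Rational(-1, 2012)))) = Mul(-3, Add(Rational(2140, 1159), Mul(-622, Rational(-1, 2012)))) = Mul(-3, Add(Rational(2140, 1159), Rational(311, 1006))) = Mul(-3, Rational(2513289, 1165954)) = Rational(-7539867, 1165954) ≈ -6.4667)
Mul(Add(J, Function('q')(20, 28)), Pow(Add(-1679, Function('x')(-27, 48)), -1)) = Mul(Add(Rational(-7539867, 1165954), Add(-41, Mul(-54, 20))), Pow(Add(-1679, -4), -1)) = Mul(Add(Rational(-7539867, 1165954), Add(-41, -1080)), Pow(-1683, -1)) = Mul(Add(Rational(-7539867, 1165954), -1121), Rational(-1, 1683)) = Mul(Rational(-1314574301, 1165954), Rational(-1, 1683)) = Rational(1314574301, 1962300582)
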